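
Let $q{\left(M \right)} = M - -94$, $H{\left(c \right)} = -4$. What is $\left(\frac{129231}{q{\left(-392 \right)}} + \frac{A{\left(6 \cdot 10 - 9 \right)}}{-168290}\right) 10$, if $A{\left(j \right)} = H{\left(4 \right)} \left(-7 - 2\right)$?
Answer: $- \frac{10874147859}{2507521} \approx -4336.6$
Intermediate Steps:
$q{\left(M \right)} = 94 + M$ ($q{\left(M \right)} = M + 94 = 94 + M$)
$A{\left(j \right)} = 36$ ($A{\left(j \right)} = - 4 \left(-7 - 2\right) = \left(-4\right) \left(-9\right) = 36$)
$\left(\frac{129231}{q{\left(-392 \right)}} + \frac{A{\left(6 \cdot 10 - 9 \right)}}{-168290}\right) 10 = \left(\frac{129231}{94 - 392} + \frac{36}{-168290}\right) 10 = \left(\frac{129231}{-298} + 36 \left(- \frac{1}{168290}\right)\right) 10 = \left(129231 \left(- \frac{1}{298}\right) - \frac{18}{84145}\right) 10 = \left(- \frac{129231}{298} - \frac{18}{84145}\right) 10 = \left(- \frac{10874147859}{25075210}\right) 10 = - \frac{10874147859}{2507521}$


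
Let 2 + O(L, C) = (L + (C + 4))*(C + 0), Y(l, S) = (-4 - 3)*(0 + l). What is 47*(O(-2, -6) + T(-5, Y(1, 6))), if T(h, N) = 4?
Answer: 1222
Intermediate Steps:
Y(l, S) = -7*l
O(L, C) = -2 + C*(4 + C + L) (O(L, C) = -2 + (L + (C + 4))*(C + 0) = -2 + (L + (4 + C))*C = -2 + (4 + C + L)*C = -2 + C*(4 + C + L))
47*(O(-2, -6) + T(-5, Y(1, 6))) = 47*((-2 + (-6)**2 + 4*(-6) - 6*(-2)) + 4) = 47*((-2 + 36 - 24 + 12) + 4) = 47*(22 + 4) = 47*26 = 1222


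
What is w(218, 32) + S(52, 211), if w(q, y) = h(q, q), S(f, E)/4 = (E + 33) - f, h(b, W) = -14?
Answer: 754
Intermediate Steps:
S(f, E) = 132 - 4*f + 4*E (S(f, E) = 4*((E + 33) - f) = 4*((33 + E) - f) = 4*(33 + E - f) = 132 - 4*f + 4*E)
w(q, y) = -14
w(218, 32) + S(52, 211) = -14 + (132 - 4*52 + 4*211) = -14 + (132 - 208 + 844) = -14 + 768 = 754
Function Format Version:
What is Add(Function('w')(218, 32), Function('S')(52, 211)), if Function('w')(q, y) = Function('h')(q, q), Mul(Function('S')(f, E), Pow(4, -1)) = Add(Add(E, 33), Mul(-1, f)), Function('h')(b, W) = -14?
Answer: 754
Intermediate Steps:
Function('S')(f, E) = Add(132, Mul(-4, f), Mul(4, E)) (Function('S')(f, E) = Mul(4, Add(Add(E, 33), Mul(-1, f))) = Mul(4, Add(Add(33, E), Mul(-1, f))) = Mul(4, Add(33, E, Mul(-1, f))) = Add(132, Mul(-4, f), Mul(4, E)))
Function('w')(q, y) = -14
Add(Function('w')(218, 32), Function('S')(52, 211)) = Add(-14, Add(132, Mul(-4, 52), Mul(4, 211))) = Add(-14, Add(132, -208, 844)) = Add(-14, 768) = 754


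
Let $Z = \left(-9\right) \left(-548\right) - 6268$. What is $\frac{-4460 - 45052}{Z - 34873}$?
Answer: $\frac{49512}{36209} \approx 1.3674$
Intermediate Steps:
$Z = -1336$ ($Z = 4932 - 6268 = -1336$)
$\frac{-4460 - 45052}{Z - 34873} = \frac{-4460 - 45052}{-1336 - 34873} = - \frac{49512}{-1336 - 34873} = - \frac{49512}{-36209} = \left(-49512\right) \left(- \frac{1}{36209}\right) = \frac{49512}{36209}$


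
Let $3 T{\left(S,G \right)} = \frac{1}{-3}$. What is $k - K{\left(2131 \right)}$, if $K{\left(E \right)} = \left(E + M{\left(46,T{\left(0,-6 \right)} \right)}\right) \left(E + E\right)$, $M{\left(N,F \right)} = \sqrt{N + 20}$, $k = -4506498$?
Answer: $-13588820 - 4262 \sqrt{66} \approx -1.3623 \cdot 10^{7}$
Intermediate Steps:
$T{\left(S,G \right)} = - \frac{1}{9}$ ($T{\left(S,G \right)} = \frac{1}{3 \left(-3\right)} = \frac{1}{3} \left(- \frac{1}{3}\right) = - \frac{1}{9}$)
$M{\left(N,F \right)} = \sqrt{20 + N}$
$K{\left(E \right)} = 2 E \left(E + \sqrt{66}\right)$ ($K{\left(E \right)} = \left(E + \sqrt{20 + 46}\right) \left(E + E\right) = \left(E + \sqrt{66}\right) 2 E = 2 E \left(E + \sqrt{66}\right)$)
$k - K{\left(2131 \right)} = -4506498 - 2 \cdot 2131 \left(2131 + \sqrt{66}\right) = -4506498 - \left(9082322 + 4262 \sqrt{66}\right) = -13588820 - 4262 \sqrt{66}$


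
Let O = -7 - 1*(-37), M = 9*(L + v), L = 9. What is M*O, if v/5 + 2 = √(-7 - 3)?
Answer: -270 + 1350*I*√10 ≈ -270.0 + 4269.1*I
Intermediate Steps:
v = -10 + 5*I*√10 (v = -10 + 5*√(-7 - 3) = -10 + 5*√(-10) = -10 + 5*(I*√10) = -10 + 5*I*√10 ≈ -10.0 + 15.811*I)
M = -9 + 45*I*√10 (M = 9*(9 + (-10 + 5*I*√10)) = 9*(-1 + 5*I*√10) = -9 + 45*I*√10 ≈ -9.0 + 142.3*I)
O = 30 (O = -7 + 37 = 30)
M*O = (-9 + 45*I*√10)*30 = -270 + 1350*I*√10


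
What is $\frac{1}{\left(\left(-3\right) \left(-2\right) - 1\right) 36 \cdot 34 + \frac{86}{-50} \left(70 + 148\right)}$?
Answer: $\frac{25}{143626} \approx 0.00017406$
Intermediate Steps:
$\frac{1}{\left(\left(-3\right) \left(-2\right) - 1\right) 36 \cdot 34 + \frac{86}{-50} \left(70 + 148\right)} = \frac{1}{\left(6 - 1\right) 36 \cdot 34 + 86 \left(- \frac{1}{50}\right) 218} = \frac{1}{5 \cdot 36 \cdot 34 - \frac{9374}{25}} = \frac{1}{180 \cdot 34 - \frac{9374}{25}} = \frac{1}{6120 - \frac{9374}{25}} = \frac{1}{\frac{143626}{25}} = \frac{25}{143626}$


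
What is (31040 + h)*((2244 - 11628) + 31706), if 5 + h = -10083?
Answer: 467690544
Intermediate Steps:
h = -10088 (h = -5 - 10083 = -10088)
(31040 + h)*((2244 - 11628) + 31706) = (31040 - 10088)*((2244 - 11628) + 31706) = 20952*(-9384 + 31706) = 20952*22322 = 467690544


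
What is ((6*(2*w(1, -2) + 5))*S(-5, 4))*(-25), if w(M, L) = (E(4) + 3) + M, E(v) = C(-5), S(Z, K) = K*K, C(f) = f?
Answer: -7200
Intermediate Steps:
S(Z, K) = K**2
E(v) = -5
w(M, L) = -2 + M (w(M, L) = (-5 + 3) + M = -2 + M)
((6*(2*w(1, -2) + 5))*S(-5, 4))*(-25) = ((6*(2*(-2 + 1) + 5))*4**2)*(-25) = ((6*(2*(-1) + 5))*16)*(-25) = ((6*(-2 + 5))*16)*(-25) = ((6*3)*16)*(-25) = (18*16)*(-25) = 288*(-25) = -7200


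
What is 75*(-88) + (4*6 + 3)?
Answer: -6573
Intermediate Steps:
75*(-88) + (4*6 + 3) = -6600 + (24 + 3) = -6600 + 27 = -6573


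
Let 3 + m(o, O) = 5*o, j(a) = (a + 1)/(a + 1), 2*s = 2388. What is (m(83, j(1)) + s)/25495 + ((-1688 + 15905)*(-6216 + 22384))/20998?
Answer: 2930163024254/267672005 ≈ 10947.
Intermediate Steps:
s = 1194 (s = (½)*2388 = 1194)
j(a) = 1 (j(a) = (1 + a)/(1 + a) = 1)
m(o, O) = -3 + 5*o
(m(83, j(1)) + s)/25495 + ((-1688 + 15905)*(-6216 + 22384))/20998 = ((-3 + 5*83) + 1194)/25495 + ((-1688 + 15905)*(-6216 + 22384))/20998 = ((-3 + 415) + 1194)*(1/25495) + (14217*16168)*(1/20998) = (412 + 1194)*(1/25495) + 229860456*(1/20998) = 1606*(1/25495) + 114930228/10499 = 1606/25495 + 114930228/10499 = 2930163024254/267672005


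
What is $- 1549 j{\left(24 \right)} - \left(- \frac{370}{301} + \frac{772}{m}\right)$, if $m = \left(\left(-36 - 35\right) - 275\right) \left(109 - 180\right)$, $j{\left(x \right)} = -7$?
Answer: $\frac{40092983793}{3697183} \approx 10844.0$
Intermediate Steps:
$m = 24566$ ($m = \left(\left(-36 - 35\right) - 275\right) \left(-71\right) = \left(-71 - 275\right) \left(-71\right) = \left(-346\right) \left(-71\right) = 24566$)
$- 1549 j{\left(24 \right)} - \left(- \frac{370}{301} + \frac{772}{m}\right) = \left(-1549\right) \left(-7\right) - \left(- \frac{370}{301} + \frac{386}{12283}\right) = 10843 - - \frac{4428524}{3697183} = 10843 + \left(\frac{370}{301} - \frac{386}{12283}\right) = 10843 + \frac{4428524}{3697183} = \frac{40092983793}{3697183}$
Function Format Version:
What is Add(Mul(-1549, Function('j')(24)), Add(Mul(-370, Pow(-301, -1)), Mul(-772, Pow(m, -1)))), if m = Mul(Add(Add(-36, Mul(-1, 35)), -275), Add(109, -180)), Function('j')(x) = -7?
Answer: Rational(40092983793, 3697183) ≈ 10844.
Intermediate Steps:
m = 24566 (m = Mul(Add(Add(-36, -35), -275), -71) = Mul(Add(-71, -275), -71) = Mul(-346, -71) = 24566)
Add(Mul(-1549, Function('j')(24)), Add(Mul(-370, Pow(-301, -1)), Mul(-772, Pow(m, -1)))) = Add(Mul(-1549, -7), Add(Mul(-370, Pow(-301, -1)), Mul(-772, Pow(24566, -1)))) = Add(10843, Add(Mul(-370, Rational(-1, 301)), Mul(-772, Rational(1, 24566)))) = Add(10843, Add(Rational(370, 301), Rational(-386, 12283))) = Add(10843, Rational(4428524, 3697183)) = Rational(40092983793, 3697183)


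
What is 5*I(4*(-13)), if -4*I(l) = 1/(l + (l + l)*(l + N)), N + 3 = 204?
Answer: 5/62192 ≈ 8.0396e-5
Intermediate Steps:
N = 201 (N = -3 + 204 = 201)
I(l) = -1/(4*(l + 2*l*(201 + l))) (I(l) = -1/(4*(l + (l + l)*(l + 201))) = -1/(4*(l + (2*l)*(201 + l))) = -1/(4*(l + 2*l*(201 + l))))
5*I(4*(-13)) = 5*(-1/(4*(4*(-13))*(403 + 2*(4*(-13))))) = 5*(-1/4/(-52*(403 + 2*(-52)))) = 5*(-1/4*(-1/52)/(403 - 104)) = 5*(-1/4*(-1/52)/299) = 5*(-1/4*(-1/52)*1/299) = 5*(1/62192) = 5/62192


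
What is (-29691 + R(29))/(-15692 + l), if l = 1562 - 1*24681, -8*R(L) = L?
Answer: 237557/310488 ≈ 0.76511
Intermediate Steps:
R(L) = -L/8
l = -23119 (l = 1562 - 24681 = -23119)
(-29691 + R(29))/(-15692 + l) = (-29691 - ⅛*29)/(-15692 - 23119) = (-29691 - 29/8)/(-38811) = -237557/8*(-1/38811) = 237557/310488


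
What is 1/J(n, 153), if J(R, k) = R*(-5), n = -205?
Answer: 1/1025 ≈ 0.00097561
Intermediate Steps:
J(R, k) = -5*R
1/J(n, 153) = 1/(-5*(-205)) = 1/1025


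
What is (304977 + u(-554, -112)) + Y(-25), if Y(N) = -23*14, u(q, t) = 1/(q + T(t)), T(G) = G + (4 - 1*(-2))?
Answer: 201072299/660 ≈ 3.0466e+5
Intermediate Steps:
T(G) = 6 + G (T(G) = G + (4 + 2) = G + 6 = 6 + G)
u(q, t) = 1/(6 + q + t) (u(q, t) = 1/(q + (6 + t)) = 1/(6 + q + t))
Y(N) = -322
(304977 + u(-554, -112)) + Y(-25) = (304977 + 1/(6 - 554 - 112)) - 322 = (304977 + 1/(-660)) - 322 = (304977 - 1/660) - 322 = 201284819/660 - 322 = 201072299/660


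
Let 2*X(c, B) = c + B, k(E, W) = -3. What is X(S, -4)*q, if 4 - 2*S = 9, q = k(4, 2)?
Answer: 39/4 ≈ 9.7500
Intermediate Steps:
q = -3
S = -5/2 (S = 2 - ½*9 = 2 - 9/2 = -5/2 ≈ -2.5000)
X(c, B) = B/2 + c/2 (X(c, B) = (c + B)/2 = (B + c)/2 = B/2 + c/2)
X(S, -4)*q = ((½)*(-4) + (½)*(-5/2))*(-3) = (-2 - 5/4)*(-3) = -13/4*(-3) = 39/4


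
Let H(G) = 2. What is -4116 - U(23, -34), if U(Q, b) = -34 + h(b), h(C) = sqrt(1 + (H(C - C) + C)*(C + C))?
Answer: -4082 - sqrt(2177) ≈ -4128.7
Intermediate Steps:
h(C) = sqrt(1 + 2*C*(2 + C)) (h(C) = sqrt(1 + (2 + C)*(C + C)) = sqrt(1 + (2 + C)*(2*C)) = sqrt(1 + 2*C*(2 + C)))
U(Q, b) = -34 + sqrt(1 + 2*b**2 + 4*b)
-4116 - U(23, -34) = -4116 - (-34 + sqrt(1 + 2*(-34)**2 + 4*(-34))) = -4116 - (-34 + sqrt(1 + 2*1156 - 136)) = -4116 - (-34 + sqrt(1 + 2312 - 136)) = -4116 - (-34 + sqrt(2177)) = -4116 + (34 - sqrt(2177)) = -4082 - sqrt(2177)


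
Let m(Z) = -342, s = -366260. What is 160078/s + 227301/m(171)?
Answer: -3471083789/5219205 ≈ -665.06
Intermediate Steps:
160078/s + 227301/m(171) = 160078/(-366260) + 227301/(-342) = 160078*(-1/366260) + 227301*(-1/342) = -80039/183130 - 75767/114 = -3471083789/5219205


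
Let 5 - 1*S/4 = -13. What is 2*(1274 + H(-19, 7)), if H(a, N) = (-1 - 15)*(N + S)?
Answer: 20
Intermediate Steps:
S = 72 (S = 20 - 4*(-13) = 20 + 52 = 72)
H(a, N) = -1152 - 16*N (H(a, N) = (-1 - 15)*(N + 72) = -16*(72 + N) = -1152 - 16*N)
2*(1274 + H(-19, 7)) = 2*(1274 + (-1152 - 16*7)) = 2*(1274 + (-1152 - 112)) = 2*(1274 - 1264) = 2*10 = 20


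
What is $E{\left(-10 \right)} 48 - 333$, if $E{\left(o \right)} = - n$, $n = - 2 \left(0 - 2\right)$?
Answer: $-525$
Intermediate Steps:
$n = 4$ ($n = \left(-2\right) \left(-2\right) = 4$)
$E{\left(o \right)} = -4$ ($E{\left(o \right)} = \left(-1\right) 4 = -4$)
$E{\left(-10 \right)} 48 - 333 = \left(-4\right) 48 - 333 = -192 - 333 = -525$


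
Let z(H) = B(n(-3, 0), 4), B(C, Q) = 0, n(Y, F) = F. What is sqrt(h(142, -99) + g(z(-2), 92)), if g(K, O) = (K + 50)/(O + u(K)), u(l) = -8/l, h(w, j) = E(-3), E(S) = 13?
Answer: sqrt(13) ≈ 3.6056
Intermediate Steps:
h(w, j) = 13
z(H) = 0
g(K, O) = (50 + K)/(O - 8/K) (g(K, O) = (K + 50)/(O - 8/K) = (50 + K)/(O - 8/K))
sqrt(h(142, -99) + g(z(-2), 92)) = sqrt(13 + 0*(50 + 0)/(-8 + 0*92)) = sqrt(13 + 0*50/(-8 + 0)) = sqrt(13 + 0*50/(-8)) = sqrt(13 + 0*(-1/8)*50) = sqrt(13 + 0) = sqrt(13)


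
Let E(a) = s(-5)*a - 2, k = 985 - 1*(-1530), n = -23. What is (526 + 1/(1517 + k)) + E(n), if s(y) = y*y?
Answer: -205631/4032 ≈ -51.000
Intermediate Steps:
s(y) = y²
k = 2515 (k = 985 + 1530 = 2515)
E(a) = -2 + 25*a (E(a) = (-5)²*a - 2 = 25*a - 2 = -2 + 25*a)
(526 + 1/(1517 + k)) + E(n) = (526 + 1/(1517 + 2515)) + (-2 + 25*(-23)) = (526 + 1/4032) + (-2 - 575) = (526 + 1/4032) - 577 = 2120833/4032 - 577 = -205631/4032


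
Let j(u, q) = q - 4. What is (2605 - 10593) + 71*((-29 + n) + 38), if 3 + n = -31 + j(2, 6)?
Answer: -9621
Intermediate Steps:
j(u, q) = -4 + q
n = -32 (n = -3 + (-31 + (-4 + 6)) = -3 + (-31 + 2) = -3 - 29 = -32)
(2605 - 10593) + 71*((-29 + n) + 38) = (2605 - 10593) + 71*((-29 - 32) + 38) = -7988 + 71*(-61 + 38) = -7988 + 71*(-23) = -7988 - 1633 = -9621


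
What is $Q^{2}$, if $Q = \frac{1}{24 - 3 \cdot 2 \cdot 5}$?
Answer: $\frac{1}{36} \approx 0.027778$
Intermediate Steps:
$Q = - \frac{1}{6}$ ($Q = \frac{1}{24 - 30} = \frac{1}{-6} = - \frac{1}{6} \approx -0.16667$)
$Q^{2} = \left(- \frac{1}{6}\right)^{2} = \frac{1}{36}$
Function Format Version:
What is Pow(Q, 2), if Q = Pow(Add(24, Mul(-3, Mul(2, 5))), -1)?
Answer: Rational(1, 36) ≈ 0.027778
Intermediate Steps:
Q = Rational(-1, 6) (Q = Pow(Add(24, Mul(-3, 10)), -1) = Pow(Add(24, -30), -1) = Pow(-6, -1) = Rational(-1, 6) ≈ -0.16667)
Pow(Q, 2) = Pow(Rational(-1, 6), 2) = Rational(1, 36)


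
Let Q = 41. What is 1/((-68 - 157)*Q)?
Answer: -1/9225 ≈ -0.00010840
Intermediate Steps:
1/((-68 - 157)*Q) = 1/((-68 - 157)*41) = 1/(-225*41) = 1/(-9225) = -1/9225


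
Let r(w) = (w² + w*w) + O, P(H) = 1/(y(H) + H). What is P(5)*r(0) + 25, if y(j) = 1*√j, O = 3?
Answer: 103/4 - 3*√5/20 ≈ 25.415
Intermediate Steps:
y(j) = √j
P(H) = 1/(H + √H) (P(H) = 1/(√H + H) = 1/(H + √H))
r(w) = 3 + 2*w² (r(w) = (w² + w*w) + 3 = (w² + w²) + 3 = 2*w² + 3 = 3 + 2*w²)
P(5)*r(0) + 25 = (3 + 2*0²)/(5 + √5) + 25 = (3 + 2*0)/(5 + √5) + 25 = (3 + 0)/(5 + √5) + 25 = 3/(5 + √5) + 25 = 25 + 3/(5 + √5)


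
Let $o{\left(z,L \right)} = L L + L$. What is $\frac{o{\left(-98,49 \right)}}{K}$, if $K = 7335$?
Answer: $\frac{490}{1467} \approx 0.33401$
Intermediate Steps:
$o{\left(z,L \right)} = L + L^{2}$ ($o{\left(z,L \right)} = L^{2} + L = L + L^{2}$)
$\frac{o{\left(-98,49 \right)}}{K} = \frac{49 \left(1 + 49\right)}{7335} = 49 \cdot 50 \cdot \frac{1}{7335} = 2450 \cdot \frac{1}{7335} = \frac{490}{1467}$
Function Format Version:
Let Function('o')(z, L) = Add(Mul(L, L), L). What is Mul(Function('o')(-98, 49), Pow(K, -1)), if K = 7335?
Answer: Rational(490, 1467) ≈ 0.33401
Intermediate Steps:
Function('o')(z, L) = Add(L, Pow(L, 2)) (Function('o')(z, L) = Add(Pow(L, 2), L) = Add(L, Pow(L, 2)))
Mul(Function('o')(-98, 49), Pow(K, -1)) = Mul(Mul(49, Add(1, 49)), Pow(7335, -1)) = Mul(Mul(49, 50), Rational(1, 7335)) = Mul(2450, Rational(1, 7335)) = Rational(490, 1467)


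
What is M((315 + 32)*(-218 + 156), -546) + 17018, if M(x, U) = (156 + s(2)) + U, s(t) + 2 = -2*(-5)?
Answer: 16636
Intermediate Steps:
s(t) = 8 (s(t) = -2 - 2*(-5) = -2 + 10 = 8)
M(x, U) = 164 + U (M(x, U) = (156 + 8) + U = 164 + U)
M((315 + 32)*(-218 + 156), -546) + 17018 = (164 - 546) + 17018 = -382 + 17018 = 16636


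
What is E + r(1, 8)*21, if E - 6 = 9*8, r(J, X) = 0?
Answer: 78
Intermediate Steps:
E = 78 (E = 6 + 9*8 = 6 + 72 = 78)
E + r(1, 8)*21 = 78 + 0*21 = 78 + 0 = 78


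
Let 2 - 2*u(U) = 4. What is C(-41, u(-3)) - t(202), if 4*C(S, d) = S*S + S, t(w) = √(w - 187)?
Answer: 410 - √15 ≈ 406.13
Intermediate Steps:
u(U) = -1 (u(U) = 1 - ½*4 = 1 - 2 = -1)
t(w) = √(-187 + w)
C(S, d) = S/4 + S²/4 (C(S, d) = (S*S + S)/4 = (S² + S)/4 = (S + S²)/4 = S/4 + S²/4)
C(-41, u(-3)) - t(202) = (¼)*(-41)*(1 - 41) - √(-187 + 202) = (¼)*(-41)*(-40) - √15 = 410 - √15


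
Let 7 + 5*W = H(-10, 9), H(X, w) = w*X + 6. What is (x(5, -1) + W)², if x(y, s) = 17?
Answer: 36/25 ≈ 1.4400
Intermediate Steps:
H(X, w) = 6 + X*w (H(X, w) = X*w + 6 = 6 + X*w)
W = -91/5 (W = -7/5 + (6 - 10*9)/5 = -7/5 + (6 - 90)/5 = -7/5 + (⅕)*(-84) = -7/5 - 84/5 = -91/5 ≈ -18.200)
(x(5, -1) + W)² = (17 - 91/5)² = (-6/5)² = 36/25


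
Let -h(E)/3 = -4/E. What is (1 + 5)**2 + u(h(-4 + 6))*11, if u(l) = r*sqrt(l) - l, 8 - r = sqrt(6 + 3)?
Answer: -30 + 55*sqrt(6) ≈ 104.72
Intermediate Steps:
h(E) = 12/E (h(E) = -(-12)/E = 12/E)
r = 5 (r = 8 - sqrt(6 + 3) = 8 - sqrt(9) = 8 - 1*3 = 8 - 3 = 5)
u(l) = -l + 5*sqrt(l) (u(l) = 5*sqrt(l) - l = -l + 5*sqrt(l))
(1 + 5)**2 + u(h(-4 + 6))*11 = (1 + 5)**2 + (-12/(-4 + 6) + 5*sqrt(12/(-4 + 6)))*11 = 6**2 + (-12/2 + 5*sqrt(12/2))*11 = 36 + (-12/2 + 5*sqrt(12*(1/2)))*11 = 36 + (-1*6 + 5*sqrt(6))*11 = 36 + (-6 + 5*sqrt(6))*11 = 36 + (-66 + 55*sqrt(6)) = -30 + 55*sqrt(6)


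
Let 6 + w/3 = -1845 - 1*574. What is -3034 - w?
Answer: 4241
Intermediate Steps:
w = -7275 (w = -18 + 3*(-1845 - 1*574) = -18 + 3*(-1845 - 574) = -18 + 3*(-2419) = -18 - 7257 = -7275)
-3034 - w = -3034 - 1*(-7275) = -3034 + 7275 = 4241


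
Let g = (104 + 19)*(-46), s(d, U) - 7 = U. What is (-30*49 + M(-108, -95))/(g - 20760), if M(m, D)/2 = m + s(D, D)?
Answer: 133/1887 ≈ 0.070482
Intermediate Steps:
s(d, U) = 7 + U
M(m, D) = 14 + 2*D + 2*m (M(m, D) = 2*(m + (7 + D)) = 2*(7 + D + m) = 14 + 2*D + 2*m)
g = -5658 (g = 123*(-46) = -5658)
(-30*49 + M(-108, -95))/(g - 20760) = (-30*49 + (14 + 2*(-95) + 2*(-108)))/(-5658 - 20760) = (-1470 + (14 - 190 - 216))/(-26418) = (-1470 - 392)*(-1/26418) = -1862*(-1/26418) = 133/1887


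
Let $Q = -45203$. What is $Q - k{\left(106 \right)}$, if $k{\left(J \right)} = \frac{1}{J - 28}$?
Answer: $- \frac{3525835}{78} \approx -45203.0$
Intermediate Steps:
$k{\left(J \right)} = \frac{1}{-28 + J}$
$Q - k{\left(106 \right)} = -45203 - \frac{1}{-28 + 106} = -45203 - \frac{1}{78} = - \frac{3525835}{78}$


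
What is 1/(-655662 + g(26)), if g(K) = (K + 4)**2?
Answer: -1/654762 ≈ -1.5273e-6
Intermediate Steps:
g(K) = (4 + K)**2
1/(-655662 + g(26)) = 1/(-655662 + (4 + 26)**2) = 1/(-655662 + 30**2) = 1/(-655662 + 900) = 1/(-654762) = -1/654762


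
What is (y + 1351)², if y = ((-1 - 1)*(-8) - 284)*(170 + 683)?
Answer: 51643926009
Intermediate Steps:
y = -228604 (y = (-2*(-8) - 284)*853 = (16 - 284)*853 = -268*853 = -228604)
(y + 1351)² = (-228604 + 1351)² = (-227253)² = 51643926009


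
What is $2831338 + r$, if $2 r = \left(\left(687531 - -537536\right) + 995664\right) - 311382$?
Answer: $\frac{7572025}{2} \approx 3.786 \cdot 10^{6}$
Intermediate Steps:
$r = \frac{1909349}{2}$ ($r = \frac{\left(\left(687531 - -537536\right) + 995664\right) - 311382}{2} = \frac{\left(\left(687531 + 537536\right) + 995664\right) - 311382}{2} = \frac{\left(1225067 + 995664\right) - 311382}{2} = \frac{2220731 - 311382}{2} = \frac{1}{2} \cdot 1909349 = \frac{1909349}{2} \approx 9.5467 \cdot 10^{5}$)
$2831338 + r = 2831338 + \frac{1909349}{2} = \frac{7572025}{2}$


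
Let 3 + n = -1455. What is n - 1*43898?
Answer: -45356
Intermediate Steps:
n = -1458 (n = -3 - 1455 = -1458)
n - 1*43898 = -1458 - 1*43898 = -1458 - 43898 = -45356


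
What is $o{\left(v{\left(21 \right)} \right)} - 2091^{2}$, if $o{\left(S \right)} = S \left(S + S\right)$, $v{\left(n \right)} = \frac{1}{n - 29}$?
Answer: $- \frac{139912991}{32} \approx -4.3723 \cdot 10^{6}$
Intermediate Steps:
$v{\left(n \right)} = \frac{1}{-29 + n}$
$o{\left(S \right)} = 2 S^{2}$ ($o{\left(S \right)} = S 2 S = 2 S^{2}$)
$o{\left(v{\left(21 \right)} \right)} - 2091^{2} = 2 \left(\frac{1}{-29 + 21}\right)^{2} - 2091^{2} = 2 \left(\frac{1}{-8}\right)^{2} - 4372281 = 2 \left(- \frac{1}{8}\right)^{2} - 4372281 = 2 \cdot \frac{1}{64} - 4372281 = \frac{1}{32} - 4372281 = - \frac{139912991}{32}$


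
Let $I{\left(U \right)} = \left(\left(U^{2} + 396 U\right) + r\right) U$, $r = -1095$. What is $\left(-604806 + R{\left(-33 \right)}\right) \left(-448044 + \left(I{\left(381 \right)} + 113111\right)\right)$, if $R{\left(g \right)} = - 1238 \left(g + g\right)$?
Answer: $-58606837507962$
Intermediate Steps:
$R{\left(g \right)} = - 2476 g$ ($R{\left(g \right)} = - 1238 \cdot 2 g = - 2476 g$)
$I{\left(U \right)} = U \left(-1095 + U^{2} + 396 U\right)$ ($I{\left(U \right)} = \left(\left(U^{2} + 396 U\right) - 1095\right) U = \left(-1095 + U^{2} + 396 U\right) U = U \left(-1095 + U^{2} + 396 U\right)$)
$\left(-604806 + R{\left(-33 \right)}\right) \left(-448044 + \left(I{\left(381 \right)} + 113111\right)\right) = \left(-604806 - -81708\right) \left(-448044 + \left(381 \left(-1095 + 381^{2} + 396 \cdot 381\right) + 113111\right)\right) = \left(-604806 + 81708\right) \left(-448044 + \left(381 \left(-1095 + 145161 + 150876\right) + 113111\right)\right) = - 523098 \left(-448044 + \left(381 \cdot 294942 + 113111\right)\right) = - 523098 \left(-448044 + \left(112372902 + 113111\right)\right) = - 523098 \left(-448044 + 112486013\right) = \left(-523098\right) 112037969 = -58606837507962$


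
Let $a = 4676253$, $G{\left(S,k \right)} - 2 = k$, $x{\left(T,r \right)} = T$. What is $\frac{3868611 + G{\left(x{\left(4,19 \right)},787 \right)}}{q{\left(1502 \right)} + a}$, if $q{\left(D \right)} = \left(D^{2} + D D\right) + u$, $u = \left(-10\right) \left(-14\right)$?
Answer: $\frac{3869400}{9188401} \approx 0.42112$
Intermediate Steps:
$u = 140$
$G{\left(S,k \right)} = 2 + k$
$q{\left(D \right)} = 140 + 2 D^{2}$ ($q{\left(D \right)} = \left(D^{2} + D D\right) + 140 = \left(D^{2} + D^{2}\right) + 140 = 2 D^{2} + 140 = 140 + 2 D^{2}$)
$\frac{3868611 + G{\left(x{\left(4,19 \right)},787 \right)}}{q{\left(1502 \right)} + a} = \frac{3868611 + \left(2 + 787\right)}{\left(140 + 2 \cdot 1502^{2}\right) + 4676253} = \frac{3868611 + 789}{\left(140 + 2 \cdot 2256004\right) + 4676253} = \frac{3869400}{\left(140 + 4512008\right) + 4676253} = \frac{3869400}{4512148 + 4676253} = \frac{3869400}{9188401}$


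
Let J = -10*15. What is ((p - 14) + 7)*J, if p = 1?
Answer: 900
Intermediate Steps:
J = -150
((p - 14) + 7)*J = ((1 - 14) + 7)*(-150) = (-13 + 7)*(-150) = -6*(-150) = 900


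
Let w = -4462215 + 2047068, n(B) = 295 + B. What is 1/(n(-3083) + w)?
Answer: -1/2417935 ≈ -4.1358e-7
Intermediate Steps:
w = -2415147
1/(n(-3083) + w) = 1/((295 - 3083) - 2415147) = 1/(-2788 - 2415147) = 1/(-2417935) = -1/2417935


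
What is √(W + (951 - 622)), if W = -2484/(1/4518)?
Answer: I*√11222383 ≈ 3350.0*I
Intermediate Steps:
W = -11222712 (W = -2484/1/4518 = -2484*4518 = -11222712)
√(W + (951 - 622)) = √(-11222712 + (951 - 622)) = √(-11222712 + 329) = √(-11222383) = I*√11222383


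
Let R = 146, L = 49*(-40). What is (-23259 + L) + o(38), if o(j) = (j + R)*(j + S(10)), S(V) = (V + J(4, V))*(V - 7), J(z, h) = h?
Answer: -7187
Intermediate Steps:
L = -1960
S(V) = 2*V*(-7 + V) (S(V) = (V + V)*(V - 7) = (2*V)*(-7 + V) = 2*V*(-7 + V))
o(j) = (60 + j)*(146 + j) (o(j) = (j + 146)*(j + 2*10*(-7 + 10)) = (146 + j)*(j + 2*10*3) = (146 + j)*(j + 60) = (146 + j)*(60 + j) = (60 + j)*(146 + j))
(-23259 + L) + o(38) = (-23259 - 1960) + (8760 + 38² + 206*38) = -25219 + (8760 + 1444 + 7828) = -25219 + 18032 = -7187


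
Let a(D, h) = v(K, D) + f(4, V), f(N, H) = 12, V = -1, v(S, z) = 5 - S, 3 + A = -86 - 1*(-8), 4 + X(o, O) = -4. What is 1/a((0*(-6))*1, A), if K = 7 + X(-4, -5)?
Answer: 1/18 ≈ 0.055556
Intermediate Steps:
X(o, O) = -8 (X(o, O) = -4 - 4 = -8)
K = -1 (K = 7 - 8 = -1)
A = -81 (A = -3 + (-86 - 1*(-8)) = -3 + (-86 + 8) = -3 - 78 = -81)
a(D, h) = 18 (a(D, h) = (5 - 1*(-1)) + 12 = (5 + 1) + 12 = 6 + 12 = 18)
1/a((0*(-6))*1, A) = 1/18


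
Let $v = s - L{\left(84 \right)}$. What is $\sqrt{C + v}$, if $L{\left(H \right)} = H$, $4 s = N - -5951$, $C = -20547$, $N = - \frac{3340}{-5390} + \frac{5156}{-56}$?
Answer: $\frac{i \sqrt{1818174138}}{308} \approx 138.44 i$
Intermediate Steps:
$N = - \frac{98585}{1078}$ ($N = \left(-3340\right) \left(- \frac{1}{5390}\right) + 5156 \left(- \frac{1}{56}\right) = \frac{334}{539} - \frac{1289}{14} = - \frac{98585}{1078} \approx -91.452$)
$s = \frac{6316593}{4312}$ ($s = \frac{- \frac{98585}{1078} - -5951}{4} = \frac{- \frac{98585}{1078} + 5951}{4} = \frac{1}{4} \cdot \frac{6316593}{1078} = \frac{6316593}{4312} \approx 1464.9$)
$v = \frac{5954385}{4312}$ ($v = \frac{6316593}{4312} - 84 = \frac{5954385}{4312} \approx 1380.9$)
$\sqrt{C + v} = \sqrt{-20547 + \frac{5954385}{4312}} = \sqrt{- \frac{82644279}{4312}} = \frac{i \sqrt{1818174138}}{308}$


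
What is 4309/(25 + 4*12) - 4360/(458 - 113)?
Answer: 233665/5037 ≈ 46.390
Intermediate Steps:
4309/(25 + 4*12) - 4360/(458 - 113) = 4309/(25 + 48) - 4360/345 = 4309/73 - 4360*1/345 = 4309*(1/73) - 872/69 = 4309/73 - 872/69 = 233665/5037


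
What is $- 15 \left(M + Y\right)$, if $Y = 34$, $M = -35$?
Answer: $15$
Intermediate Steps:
$- 15 \left(M + Y\right) = - 15 \left(-35 + 34\right) = \left(-15\right) \left(-1\right) = 15$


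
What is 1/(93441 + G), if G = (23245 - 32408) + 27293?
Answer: 1/111571 ≈ 8.9629e-6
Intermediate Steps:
G = 18130 (G = -9163 + 27293 = 18130)
1/(93441 + G) = 1/(93441 + 18130) = 1/111571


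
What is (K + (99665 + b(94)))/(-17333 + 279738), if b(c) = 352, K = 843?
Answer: 20172/52481 ≈ 0.38437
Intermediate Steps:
(K + (99665 + b(94)))/(-17333 + 279738) = (843 + (99665 + 352))/(-17333 + 279738) = (843 + 100017)/262405 = 100860*(1/262405) = 20172/52481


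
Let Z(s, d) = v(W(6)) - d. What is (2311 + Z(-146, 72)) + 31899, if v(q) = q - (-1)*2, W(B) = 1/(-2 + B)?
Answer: 136561/4 ≈ 34140.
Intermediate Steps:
v(q) = 2 + q (v(q) = q - 1*(-2) = q + 2 = 2 + q)
Z(s, d) = 9/4 - d (Z(s, d) = (2 + 1/(-2 + 6)) - d = (2 + 1/4) - d = (2 + ¼) - d = 9/4 - d)
(2311 + Z(-146, 72)) + 31899 = (2311 + (9/4 - 1*72)) + 31899 = (2311 + (9/4 - 72)) + 31899 = (2311 - 279/4) + 31899 = 8965/4 + 31899 = 136561/4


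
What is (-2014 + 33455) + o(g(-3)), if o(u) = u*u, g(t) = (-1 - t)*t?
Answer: 31477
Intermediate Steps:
g(t) = t*(-1 - t)
o(u) = u**2
(-2014 + 33455) + o(g(-3)) = (-2014 + 33455) + (-1*(-3)*(1 - 3))**2 = 31441 + (-1*(-3)*(-2))**2 = 31441 + (-6)**2 = 31441 + 36 = 31477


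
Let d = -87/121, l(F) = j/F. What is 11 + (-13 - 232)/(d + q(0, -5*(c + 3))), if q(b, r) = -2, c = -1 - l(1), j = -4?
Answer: 4752/47 ≈ 101.11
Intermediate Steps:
l(F) = -4/F
c = 3 (c = -1 - (-4)/1 = -1 - (-4) = -1 - 1*(-4) = -1 + 4 = 3)
d = -87/121 (d = -87*1/121 = -87/121 ≈ -0.71901)
11 + (-13 - 232)/(d + q(0, -5*(c + 3))) = 11 + (-13 - 232)/(-87/121 - 2) = 11 - 245/(-329/121) = 11 - 245*(-121/329) = 11 + 4235/47 = 4752/47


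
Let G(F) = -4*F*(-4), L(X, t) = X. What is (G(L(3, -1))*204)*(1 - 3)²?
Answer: 39168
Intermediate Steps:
G(F) = 16*F
(G(L(3, -1))*204)*(1 - 3)² = ((16*3)*204)*(1 - 3)² = (48*204)*(-2)² = 9792*4 = 39168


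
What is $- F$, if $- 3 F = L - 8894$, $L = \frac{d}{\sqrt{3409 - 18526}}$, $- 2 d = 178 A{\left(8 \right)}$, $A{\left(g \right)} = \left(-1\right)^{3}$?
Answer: $- \frac{8894}{3} - \frac{89 i \sqrt{15117}}{45351} \approx -2964.7 - 0.24129 i$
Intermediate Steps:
$A{\left(g \right)} = -1$
$d = 89$ ($d = - \frac{178 \left(-1\right)}{2} = \left(- \frac{1}{2}\right) \left(-178\right) = 89$)
$L = - \frac{89 i \sqrt{15117}}{15117}$ ($L = \frac{89}{\sqrt{3409 - 18526}} = \frac{89}{\sqrt{-15117}} = \frac{89}{i \sqrt{15117}} = 89 \left(- \frac{i \sqrt{15117}}{15117}\right) = - \frac{89 i \sqrt{15117}}{15117} \approx - 0.72386 i$)
$F = \frac{8894}{3} + \frac{89 i \sqrt{15117}}{45351}$ ($F = - \frac{- \frac{89 i \sqrt{15117}}{15117} - 8894}{3} = - \frac{-8894 - \frac{89 i \sqrt{15117}}{15117}}{3} = \frac{8894}{3} + \frac{89 i \sqrt{15117}}{45351} \approx 2964.7 + 0.24129 i$)
$- F = - (\frac{8894}{3} + \frac{89 i \sqrt{15117}}{45351}) = - \frac{8894}{3} - \frac{89 i \sqrt{15117}}{45351}$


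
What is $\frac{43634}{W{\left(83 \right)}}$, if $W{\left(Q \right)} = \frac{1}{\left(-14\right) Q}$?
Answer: $-50702708$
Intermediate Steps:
$W{\left(Q \right)} = - \frac{1}{14 Q}$
$\frac{43634}{W{\left(83 \right)}} = \frac{43634}{\left(- \frac{1}{14}\right) \frac{1}{83}} = \frac{43634}{- \frac{1}{1162}} = 43634 \left(-1162\right) = -50702708$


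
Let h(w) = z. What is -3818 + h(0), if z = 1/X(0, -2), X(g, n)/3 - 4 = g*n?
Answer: -45815/12 ≈ -3817.9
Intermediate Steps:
X(g, n) = 12 + 3*g*n (X(g, n) = 12 + 3*(g*n) = 12 + 3*g*n)
z = 1/12 (z = 1/(12 + 3*0*(-2)) = 1/(12 + 0) = 1/12 ≈ 0.083333)
h(w) = 1/12
-3818 + h(0) = -3818 + 1/12 = -45815/12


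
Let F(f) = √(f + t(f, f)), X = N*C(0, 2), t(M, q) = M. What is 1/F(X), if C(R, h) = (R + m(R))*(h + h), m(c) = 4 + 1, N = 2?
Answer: √5/20 ≈ 0.11180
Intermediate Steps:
m(c) = 5
C(R, h) = 2*h*(5 + R) (C(R, h) = (R + 5)*(h + h) = (5 + R)*(2*h) = 2*h*(5 + R))
X = 40 (X = 2*(2*2*(5 + 0)) = 2*(2*2*5) = 2*20 = 40)
F(f) = √2*√f (F(f) = √(f + f) = √(2*f) = √2*√f)
1/F(X) = 1/(√2*√40) = 1/(√2*(2*√10)) = 1/(4*√5) = √5/20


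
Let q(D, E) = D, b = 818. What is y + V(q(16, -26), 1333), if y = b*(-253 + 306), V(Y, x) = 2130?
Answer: 45484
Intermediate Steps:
y = 43354 (y = 818*(-253 + 306) = 818*53 = 43354)
y + V(q(16, -26), 1333) = 43354 + 2130 = 45484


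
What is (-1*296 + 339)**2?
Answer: 1849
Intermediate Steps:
(-1*296 + 339)**2 = (-296 + 339)**2 = 43**2 = 1849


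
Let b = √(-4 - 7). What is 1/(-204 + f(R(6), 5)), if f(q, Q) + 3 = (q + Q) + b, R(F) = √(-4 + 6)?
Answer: 1/(-202 + √2 + I*√11) ≈ -0.004984 - 8.241e-5*I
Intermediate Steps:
R(F) = √2
b = I*√11 (b = √(-11) = I*√11 ≈ 3.3166*I)
f(q, Q) = -3 + Q + q + I*√11 (f(q, Q) = -3 + ((q + Q) + I*√11) = -3 + ((Q + q) + I*√11) = -3 + (Q + q + I*√11) = -3 + Q + q + I*√11)
1/(-204 + f(R(6), 5)) = 1/(-204 + (-3 + 5 + √2 + I*√11)) = 1/(-204 + (2 + √2 + I*√11)) = 1/(-202 + √2 + I*√11)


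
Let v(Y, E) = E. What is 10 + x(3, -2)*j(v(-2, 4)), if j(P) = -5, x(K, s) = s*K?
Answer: 40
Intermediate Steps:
x(K, s) = K*s
10 + x(3, -2)*j(v(-2, 4)) = 10 + (3*(-2))*(-5) = 10 - 6*(-5) = 10 + 30 = 40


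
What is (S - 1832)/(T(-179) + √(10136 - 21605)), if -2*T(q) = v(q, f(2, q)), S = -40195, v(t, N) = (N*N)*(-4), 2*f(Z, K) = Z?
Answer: -84054/11473 + 42027*I*√11469/11473 ≈ -7.3262 + 392.3*I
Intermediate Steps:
f(Z, K) = Z/2
v(t, N) = -4*N² (v(t, N) = N²*(-4) = -4*N²)
T(q) = 2 (T(q) = -(-2)*((½)*2)² = -(-2)*1² = -(-2) = -½*(-4) = 2)
(S - 1832)/(T(-179) + √(10136 - 21605)) = (-40195 - 1832)/(2 + √(10136 - 21605)) = -42027/(2 + √(-11469)) = -42027/(2 + I*√11469)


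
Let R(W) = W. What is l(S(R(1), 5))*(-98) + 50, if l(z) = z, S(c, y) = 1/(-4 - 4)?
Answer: 249/4 ≈ 62.250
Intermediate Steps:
S(c, y) = -⅛ (S(c, y) = 1/(-8) = -⅛)
l(S(R(1), 5))*(-98) + 50 = -⅛*(-98) + 50 = 49/4 + 50 = 249/4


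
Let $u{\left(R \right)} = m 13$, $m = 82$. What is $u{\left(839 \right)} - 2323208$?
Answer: $-2322142$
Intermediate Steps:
$u{\left(R \right)} = 1066$ ($u{\left(R \right)} = 82 \cdot 13 = 1066$)
$u{\left(839 \right)} - 2323208 = 1066 - 2323208 = -2322142$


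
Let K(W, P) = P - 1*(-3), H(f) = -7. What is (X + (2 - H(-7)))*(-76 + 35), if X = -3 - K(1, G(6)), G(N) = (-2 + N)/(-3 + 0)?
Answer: -533/3 ≈ -177.67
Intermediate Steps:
G(N) = ⅔ - N/3 (G(N) = (-2 + N)/(-3) = (-2 + N)*(-⅓) = ⅔ - N/3)
K(W, P) = 3 + P (K(W, P) = P + 3 = 3 + P)
X = -14/3 (X = -3 - (3 + (⅔ - ⅓*6)) = -3 - (3 + (⅔ - 2)) = -3 - (3 - 4/3) = -3 - 1*5/3 = -3 - 5/3 = -14/3 ≈ -4.6667)
(X + (2 - H(-7)))*(-76 + 35) = (-14/3 + (2 - 1*(-7)))*(-76 + 35) = (-14/3 + (2 + 7))*(-41) = (-14/3 + 9)*(-41) = (13/3)*(-41) = -533/3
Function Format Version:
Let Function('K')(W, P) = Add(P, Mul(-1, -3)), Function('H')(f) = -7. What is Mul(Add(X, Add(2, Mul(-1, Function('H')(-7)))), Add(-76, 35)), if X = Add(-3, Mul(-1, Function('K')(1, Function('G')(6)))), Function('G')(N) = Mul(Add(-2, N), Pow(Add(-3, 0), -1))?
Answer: Rational(-533, 3) ≈ -177.67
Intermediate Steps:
Function('G')(N) = Add(Rational(2, 3), Mul(Rational(-1, 3), N)) (Function('G')(N) = Mul(Add(-2, N), Pow(-3, -1)) = Mul(Add(-2, N), Rational(-1, 3)) = Add(Rational(2, 3), Mul(Rational(-1, 3), N)))
Function('K')(W, P) = Add(3, P) (Function('K')(W, P) = Add(P, 3) = Add(3, P))
X = Rational(-14, 3) (X = Add(-3, Mul(-1, Add(3, Add(Rational(2, 3), Mul(Rational(-1, 3), 6))))) = Add(-3, Mul(-1, Add(3, Add(Rational(2, 3), -2)))) = Add(-3, Mul(-1, Add(3, Rational(-4, 3)))) = Add(-3, Mul(-1, Rational(5, 3))) = Add(-3, Rational(-5, 3)) = Rational(-14, 3) ≈ -4.6667)
Mul(Add(X, Add(2, Mul(-1, Function('H')(-7)))), Add(-76, 35)) = Mul(Add(Rational(-14, 3), Add(2, Mul(-1, -7))), Add(-76, 35)) = Mul(Add(Rational(-14, 3), Add(2, 7)), -41) = Mul(Add(Rational(-14, 3), 9), -41) = Mul(Rational(13, 3), -41) = Rational(-533, 3)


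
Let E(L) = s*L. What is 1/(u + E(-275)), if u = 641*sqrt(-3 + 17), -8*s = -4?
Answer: 550/22933711 + 2564*sqrt(14)/22933711 ≈ 0.00044230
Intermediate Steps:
s = 1/2 (s = -1/8*(-4) = 1/2 ≈ 0.50000)
E(L) = L/2
u = 641*sqrt(14) ≈ 2398.4
1/(u + E(-275)) = 1/(641*sqrt(14) + (1/2)*(-275)) = 1/(641*sqrt(14) - 275/2) = 1/(-275/2 + 641*sqrt(14))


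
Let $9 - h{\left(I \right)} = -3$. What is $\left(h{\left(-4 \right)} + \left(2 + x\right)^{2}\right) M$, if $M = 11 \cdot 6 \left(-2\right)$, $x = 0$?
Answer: $-2112$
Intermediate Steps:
$h{\left(I \right)} = 12$ ($h{\left(I \right)} = 9 - -3 = 9 + 3 = 12$)
$M = -132$ ($M = 11 \left(-12\right) = -132$)
$\left(h{\left(-4 \right)} + \left(2 + x\right)^{2}\right) M = \left(12 + \left(2 + 0\right)^{2}\right) \left(-132\right) = \left(12 + 2^{2}\right) \left(-132\right) = \left(12 + 4\right) \left(-132\right) = 16 \left(-132\right) = -2112$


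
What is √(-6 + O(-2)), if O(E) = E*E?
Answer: I*√2 ≈ 1.4142*I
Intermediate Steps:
O(E) = E²
√(-6 + O(-2)) = √(-6 + (-2)²) = √(-6 + 4) = √(-2) = I*√2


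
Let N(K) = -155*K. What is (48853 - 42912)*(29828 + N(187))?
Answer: 5008263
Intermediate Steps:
(48853 - 42912)*(29828 + N(187)) = (48853 - 42912)*(29828 - 155*187) = 5941*(29828 - 28985) = 5941*843 = 5008263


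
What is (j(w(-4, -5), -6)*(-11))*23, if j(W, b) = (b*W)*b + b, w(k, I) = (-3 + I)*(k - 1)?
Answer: -362802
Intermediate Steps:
w(k, I) = (-1 + k)*(-3 + I) (w(k, I) = (-3 + I)*(-1 + k) = (-1 + k)*(-3 + I))
j(W, b) = b + W*b**2 (j(W, b) = (W*b)*b + b = W*b**2 + b = b + W*b**2)
(j(w(-4, -5), -6)*(-11))*23 = (-6*(1 + (3 - 1*(-5) - 3*(-4) - 5*(-4))*(-6))*(-11))*23 = (-6*(1 + (3 + 5 + 12 + 20)*(-6))*(-11))*23 = (-6*(1 + 40*(-6))*(-11))*23 = (-6*(1 - 240)*(-11))*23 = (-6*(-239)*(-11))*23 = (1434*(-11))*23 = -15774*23 = -362802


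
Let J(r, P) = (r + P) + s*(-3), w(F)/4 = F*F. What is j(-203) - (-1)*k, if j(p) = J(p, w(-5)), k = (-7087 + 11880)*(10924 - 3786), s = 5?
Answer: 34212316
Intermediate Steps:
k = 34212434 (k = 4793*7138 = 34212434)
w(F) = 4*F² (w(F) = 4*(F*F) = 4*F²)
J(r, P) = -15 + P + r (J(r, P) = (r + P) + 5*(-3) = (P + r) - 15 = -15 + P + r)
j(p) = 85 + p (j(p) = -15 + 4*(-5)² + p = -15 + 4*25 + p = -15 + 100 + p = 85 + p)
j(-203) - (-1)*k = (85 - 203) - (-1)*34212434 = -118 - 1*(-34212434) = -118 + 34212434 = 34212316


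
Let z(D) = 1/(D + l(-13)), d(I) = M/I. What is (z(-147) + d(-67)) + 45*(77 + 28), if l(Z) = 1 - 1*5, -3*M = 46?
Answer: 143415220/30351 ≈ 4725.2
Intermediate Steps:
M = -46/3 (M = -1/3*46 = -46/3 ≈ -15.333)
l(Z) = -4 (l(Z) = 1 - 5 = -4)
d(I) = -46/(3*I)
z(D) = 1/(-4 + D) (z(D) = 1/(D - 4) = 1/(-4 + D))
(z(-147) + d(-67)) + 45*(77 + 28) = (1/(-4 - 147) - 46/3/(-67)) + 45*(77 + 28) = (1/(-151) - 46/3*(-1/67)) + 45*105 = (-1/151 + 46/201) + 4725 = 6745/30351 + 4725 = 143415220/30351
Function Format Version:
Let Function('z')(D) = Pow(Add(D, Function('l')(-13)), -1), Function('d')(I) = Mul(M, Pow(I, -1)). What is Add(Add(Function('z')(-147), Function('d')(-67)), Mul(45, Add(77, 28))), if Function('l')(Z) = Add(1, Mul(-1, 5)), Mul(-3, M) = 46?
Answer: Rational(143415220, 30351) ≈ 4725.2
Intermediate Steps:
M = Rational(-46, 3) (M = Mul(Rational(-1, 3), 46) = Rational(-46, 3) ≈ -15.333)
Function('l')(Z) = -4 (Function('l')(Z) = Add(1, -5) = -4)
Function('d')(I) = Mul(Rational(-46, 3), Pow(I, -1))
Function('z')(D) = Pow(Add(-4, D), -1) (Function('z')(D) = Pow(Add(D, -4), -1) = Pow(Add(-4, D), -1))
Add(Add(Function('z')(-147), Function('d')(-67)), Mul(45, Add(77, 28))) = Add(Add(Pow(Add(-4, -147), -1), Mul(Rational(-46, 3), Pow(-67, -1))), Mul(45, Add(77, 28))) = Add(Add(Pow(-151, -1), Mul(Rational(-46, 3), Rational(-1, 67))), Mul(45, 105)) = Add(Add(Rational(-1, 151), Rational(46, 201)), 4725) = Add(Rational(6745, 30351), 4725) = Rational(143415220, 30351)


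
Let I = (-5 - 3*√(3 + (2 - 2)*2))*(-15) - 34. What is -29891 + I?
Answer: -29850 + 45*√3 ≈ -29772.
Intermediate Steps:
I = 41 + 45*√3 (I = (-5 - 3*√(3 + 0*2))*(-15) - 34 = (-5 - 3*√(3 + 0))*(-15) - 34 = (-5 - 3*√3)*(-15) - 34 = (75 + 45*√3) - 34 = 41 + 45*√3 ≈ 118.94)
-29891 + I = -29891 + (41 + 45*√3) = -29850 + 45*√3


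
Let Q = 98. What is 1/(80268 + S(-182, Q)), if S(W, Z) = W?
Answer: 1/80086 ≈ 1.2487e-5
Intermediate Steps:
1/(80268 + S(-182, Q)) = 1/(80268 - 182) = 1/80086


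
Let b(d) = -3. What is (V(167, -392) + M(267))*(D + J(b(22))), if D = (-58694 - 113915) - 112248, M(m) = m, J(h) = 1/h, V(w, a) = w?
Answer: -370884248/3 ≈ -1.2363e+8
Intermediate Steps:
D = -284857 (D = -172609 - 112248 = -284857)
(V(167, -392) + M(267))*(D + J(b(22))) = (167 + 267)*(-284857 + 1/(-3)) = 434*(-284857 - ⅓) = 434*(-854572/3) = -370884248/3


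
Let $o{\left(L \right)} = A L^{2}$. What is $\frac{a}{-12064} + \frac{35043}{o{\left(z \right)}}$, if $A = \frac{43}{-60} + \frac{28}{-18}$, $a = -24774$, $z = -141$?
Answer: $\frac{6963831627}{5449797392} \approx 1.2778$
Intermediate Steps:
$A = - \frac{409}{180}$ ($A = 43 \left(- \frac{1}{60}\right) + 28 \left(- \frac{1}{18}\right) = - \frac{43}{60} - \frac{14}{9} = - \frac{409}{180} \approx -2.2722$)
$o{\left(L \right)} = - \frac{409 L^{2}}{180}$
$\frac{a}{-12064} + \frac{35043}{o{\left(z \right)}} = - \frac{24774}{-12064} + \frac{35043}{\left(- \frac{409}{180}\right) \left(-141\right)^{2}} = \left(-24774\right) \left(- \frac{1}{12064}\right) + \frac{35043}{\left(- \frac{409}{180}\right) 19881} = \frac{12387}{6032} + \frac{35043}{- \frac{903481}{20}} = \frac{12387}{6032} + 35043 \left(- \frac{20}{903481}\right) = \frac{12387}{6032} - \frac{700860}{903481} = \frac{6963831627}{5449797392}$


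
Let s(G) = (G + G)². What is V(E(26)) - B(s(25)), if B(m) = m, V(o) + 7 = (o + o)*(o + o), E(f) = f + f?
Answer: 8309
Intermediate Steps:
E(f) = 2*f
V(o) = -7 + 4*o² (V(o) = -7 + (o + o)*(o + o) = -7 + (2*o)*(2*o) = -7 + 4*o²)
s(G) = 4*G² (s(G) = (2*G)² = 4*G²)
V(E(26)) - B(s(25)) = (-7 + 4*(2*26)²) - 4*25² = (-7 + 4*52²) - 4*625 = (-7 + 4*2704) - 1*2500 = (-7 + 10816) - 2500 = 10809 - 2500 = 8309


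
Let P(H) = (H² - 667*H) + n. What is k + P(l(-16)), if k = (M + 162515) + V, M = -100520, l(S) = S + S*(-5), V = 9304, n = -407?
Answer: 32300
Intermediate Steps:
l(S) = -4*S (l(S) = S - 5*S = -4*S)
P(H) = -407 + H² - 667*H (P(H) = (H² - 667*H) - 407 = -407 + H² - 667*H)
k = 71299 (k = (-100520 + 162515) + 9304 = 61995 + 9304 = 71299)
k + P(l(-16)) = 71299 + (-407 + (-4*(-16))² - (-2668)*(-16)) = 71299 + (-407 + 64² - 667*64) = 71299 + (-407 + 4096 - 42688) = 71299 - 38999 = 32300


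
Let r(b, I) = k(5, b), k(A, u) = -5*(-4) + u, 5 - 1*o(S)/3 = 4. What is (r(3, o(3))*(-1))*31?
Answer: -713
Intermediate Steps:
o(S) = 3 (o(S) = 15 - 3*4 = 15 - 12 = 3)
k(A, u) = 20 + u
r(b, I) = 20 + b
(r(3, o(3))*(-1))*31 = ((20 + 3)*(-1))*31 = (23*(-1))*31 = -23*31 = -713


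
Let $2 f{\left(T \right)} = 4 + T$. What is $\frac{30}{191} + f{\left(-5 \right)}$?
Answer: $- \frac{131}{382} \approx -0.34293$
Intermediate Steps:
$f{\left(T \right)} = 2 + \frac{T}{2}$ ($f{\left(T \right)} = \frac{4 + T}{2} = 2 + \frac{T}{2}$)
$\frac{30}{191} + f{\left(-5 \right)} = \frac{30}{191} + \left(2 + \frac{1}{2} \left(-5\right)\right) = 30 \cdot \frac{1}{191} + \left(2 - \frac{5}{2}\right) = \frac{30}{191} - \frac{1}{2} = - \frac{131}{382}$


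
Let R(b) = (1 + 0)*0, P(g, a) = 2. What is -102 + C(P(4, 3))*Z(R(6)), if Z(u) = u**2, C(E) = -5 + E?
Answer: -102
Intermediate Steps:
R(b) = 0 (R(b) = 1*0 = 0)
-102 + C(P(4, 3))*Z(R(6)) = -102 + (-5 + 2)*0**2 = -102 - 3*0 = -102 + 0 = -102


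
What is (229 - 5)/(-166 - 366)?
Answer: -8/19 ≈ -0.42105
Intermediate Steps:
(229 - 5)/(-166 - 366) = 224/(-532) = -1/532*224 = -8/19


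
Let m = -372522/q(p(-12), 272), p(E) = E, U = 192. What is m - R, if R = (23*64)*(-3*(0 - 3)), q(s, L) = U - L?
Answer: -343659/40 ≈ -8591.5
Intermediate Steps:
q(s, L) = 192 - L
R = 13248 (R = 1472*(-3*(-3)) = 1472*9 = 13248)
m = 186261/40 (m = -372522/(192 - 1*272) = -372522/(192 - 272) = -372522/(-80) = -372522*(-1/80) = 186261/40 ≈ 4656.5)
m - R = 186261/40 - 1*13248 = 186261/40 - 13248 = -343659/40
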